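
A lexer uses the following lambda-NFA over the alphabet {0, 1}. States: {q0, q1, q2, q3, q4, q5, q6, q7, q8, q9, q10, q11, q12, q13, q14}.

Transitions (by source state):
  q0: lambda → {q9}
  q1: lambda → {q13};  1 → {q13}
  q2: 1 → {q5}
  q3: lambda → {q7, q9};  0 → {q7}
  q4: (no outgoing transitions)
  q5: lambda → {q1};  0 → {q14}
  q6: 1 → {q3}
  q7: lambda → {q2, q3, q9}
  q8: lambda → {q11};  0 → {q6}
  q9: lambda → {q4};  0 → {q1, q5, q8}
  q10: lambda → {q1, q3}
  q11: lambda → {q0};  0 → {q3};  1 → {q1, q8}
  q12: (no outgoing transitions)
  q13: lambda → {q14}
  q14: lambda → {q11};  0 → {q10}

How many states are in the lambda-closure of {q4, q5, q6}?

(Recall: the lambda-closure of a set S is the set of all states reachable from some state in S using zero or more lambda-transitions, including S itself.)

Start with {q4, q5, q6}.
From q5 via lambda: add q1.
From q1 via lambda: add q13.
From q13 via lambda: add q14.
From q14 via lambda: add q11.
From q11 via lambda: add q0.
From q0 via lambda: add q9.
lambda-closure = {q0, q1, q4, q5, q6, q9, q11, q13, q14}, which has 9 states.

9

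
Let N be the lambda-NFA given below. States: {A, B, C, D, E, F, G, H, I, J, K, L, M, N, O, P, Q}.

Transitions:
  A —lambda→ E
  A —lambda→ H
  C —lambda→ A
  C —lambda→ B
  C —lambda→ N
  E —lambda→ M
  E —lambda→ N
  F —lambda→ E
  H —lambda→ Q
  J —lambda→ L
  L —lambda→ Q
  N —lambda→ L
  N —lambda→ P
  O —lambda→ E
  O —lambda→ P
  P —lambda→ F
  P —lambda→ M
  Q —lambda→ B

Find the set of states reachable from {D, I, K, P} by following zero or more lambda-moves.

Start with {D, I, K, P}.
From P via lambda: add F, M.
From F via lambda: add E.
From E via lambda: add N.
From N via lambda: add L.
From L via lambda: add Q.
From Q via lambda: add B.
No new states can be added; the closed set is {B, D, E, F, I, K, L, M, N, P, Q}.

{B, D, E, F, I, K, L, M, N, P, Q}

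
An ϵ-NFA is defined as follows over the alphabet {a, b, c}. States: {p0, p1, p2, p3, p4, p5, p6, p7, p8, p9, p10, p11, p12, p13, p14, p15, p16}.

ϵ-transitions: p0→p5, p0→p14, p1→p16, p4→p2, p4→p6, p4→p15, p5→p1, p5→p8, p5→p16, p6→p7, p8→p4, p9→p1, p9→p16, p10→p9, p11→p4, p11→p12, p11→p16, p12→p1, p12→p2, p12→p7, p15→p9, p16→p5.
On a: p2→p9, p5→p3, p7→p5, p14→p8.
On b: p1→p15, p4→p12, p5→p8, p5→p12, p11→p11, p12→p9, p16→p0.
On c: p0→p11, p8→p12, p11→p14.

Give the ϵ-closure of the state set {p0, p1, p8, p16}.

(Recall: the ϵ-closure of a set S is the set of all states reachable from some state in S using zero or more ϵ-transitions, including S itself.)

Start with {p0, p1, p8, p16}.
From p0 via ϵ: add p5, p14.
From p8 via ϵ: add p4.
From p4 via ϵ: add p2, p6, p15.
From p6 via ϵ: add p7.
From p15 via ϵ: add p9.
No new states can be added; the closed set is {p0, p1, p2, p4, p5, p6, p7, p8, p9, p14, p15, p16}.

{p0, p1, p2, p4, p5, p6, p7, p8, p9, p14, p15, p16}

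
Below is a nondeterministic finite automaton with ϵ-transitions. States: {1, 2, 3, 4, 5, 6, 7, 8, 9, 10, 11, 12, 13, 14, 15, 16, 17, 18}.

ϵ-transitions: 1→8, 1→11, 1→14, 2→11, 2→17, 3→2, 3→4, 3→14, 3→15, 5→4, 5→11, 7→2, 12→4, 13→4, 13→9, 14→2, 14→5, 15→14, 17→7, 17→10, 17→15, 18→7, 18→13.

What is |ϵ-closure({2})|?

Start with {2}.
From 2 via ϵ: add 11, 17.
From 17 via ϵ: add 7, 10, 15.
From 15 via ϵ: add 14.
From 14 via ϵ: add 5.
From 5 via ϵ: add 4.
ϵ-closure = {2, 4, 5, 7, 10, 11, 14, 15, 17}, which has 9 states.

9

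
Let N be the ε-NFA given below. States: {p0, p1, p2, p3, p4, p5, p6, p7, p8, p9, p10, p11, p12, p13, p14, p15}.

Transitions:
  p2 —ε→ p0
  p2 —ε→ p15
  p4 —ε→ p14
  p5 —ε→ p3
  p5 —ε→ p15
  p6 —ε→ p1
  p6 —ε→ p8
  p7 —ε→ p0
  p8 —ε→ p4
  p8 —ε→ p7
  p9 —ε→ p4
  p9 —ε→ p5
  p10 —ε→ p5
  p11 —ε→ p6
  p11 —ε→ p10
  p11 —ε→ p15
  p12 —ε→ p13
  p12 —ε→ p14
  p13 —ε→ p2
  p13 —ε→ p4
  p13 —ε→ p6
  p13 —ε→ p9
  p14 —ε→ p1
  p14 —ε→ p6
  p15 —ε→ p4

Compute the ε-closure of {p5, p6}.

{p0, p1, p3, p4, p5, p6, p7, p8, p14, p15}

Start with {p5, p6}.
From p5 via ε: add p3, p15.
From p6 via ε: add p1, p8.
From p8 via ε: add p4, p7.
From p4 via ε: add p14.
From p7 via ε: add p0.
No new states can be added; the closed set is {p0, p1, p3, p4, p5, p6, p7, p8, p14, p15}.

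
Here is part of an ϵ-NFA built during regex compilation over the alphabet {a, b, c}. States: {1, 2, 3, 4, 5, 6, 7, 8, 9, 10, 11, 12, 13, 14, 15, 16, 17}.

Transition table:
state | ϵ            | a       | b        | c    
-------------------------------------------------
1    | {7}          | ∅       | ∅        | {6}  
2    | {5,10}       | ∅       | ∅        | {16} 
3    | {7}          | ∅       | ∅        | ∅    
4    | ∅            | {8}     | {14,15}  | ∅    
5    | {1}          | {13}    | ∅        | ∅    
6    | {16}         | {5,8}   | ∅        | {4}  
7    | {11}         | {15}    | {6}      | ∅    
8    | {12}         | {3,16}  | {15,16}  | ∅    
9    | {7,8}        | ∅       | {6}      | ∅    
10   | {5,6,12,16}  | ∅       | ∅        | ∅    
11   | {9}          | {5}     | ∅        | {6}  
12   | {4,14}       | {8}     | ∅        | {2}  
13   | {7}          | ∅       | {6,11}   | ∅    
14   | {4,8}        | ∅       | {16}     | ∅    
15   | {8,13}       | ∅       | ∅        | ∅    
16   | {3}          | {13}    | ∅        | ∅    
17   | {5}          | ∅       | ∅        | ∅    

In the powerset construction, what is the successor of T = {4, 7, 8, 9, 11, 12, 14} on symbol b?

{3, 4, 6, 7, 8, 9, 11, 12, 13, 14, 15, 16}

4 on b → {14, 15}.
7 on b → {6}.
8 on b → {15, 16}.
9 on b → {6}.
14 on b → {16}.
No b-transition from 11, 12.
Union after reading b: {6, 14, 15, 16}.
Now take the ϵ-closure:
From 14 via ϵ: add 4, 8.
From 15 via ϵ: add 13.
From 16 via ϵ: add 3.
From 3 via ϵ: add 7.
From 8 via ϵ: add 12.
From 7 via ϵ: add 11.
From 11 via ϵ: add 9.
No new states can be added; the closed set is {3, 4, 6, 7, 8, 9, 11, 12, 13, 14, 15, 16}.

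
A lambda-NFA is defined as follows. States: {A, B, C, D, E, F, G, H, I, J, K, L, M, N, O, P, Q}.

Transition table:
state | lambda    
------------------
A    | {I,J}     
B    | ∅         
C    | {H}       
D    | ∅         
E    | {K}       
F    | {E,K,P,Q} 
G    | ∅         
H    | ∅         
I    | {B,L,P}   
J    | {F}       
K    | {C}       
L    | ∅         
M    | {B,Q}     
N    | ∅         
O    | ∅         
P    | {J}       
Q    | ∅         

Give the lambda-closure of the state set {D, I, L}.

Start with {D, I, L}.
From I via lambda: add B, P.
From P via lambda: add J.
From J via lambda: add F.
From F via lambda: add E, K, Q.
From K via lambda: add C.
From C via lambda: add H.
No new states can be added; the closed set is {B, C, D, E, F, H, I, J, K, L, P, Q}.

{B, C, D, E, F, H, I, J, K, L, P, Q}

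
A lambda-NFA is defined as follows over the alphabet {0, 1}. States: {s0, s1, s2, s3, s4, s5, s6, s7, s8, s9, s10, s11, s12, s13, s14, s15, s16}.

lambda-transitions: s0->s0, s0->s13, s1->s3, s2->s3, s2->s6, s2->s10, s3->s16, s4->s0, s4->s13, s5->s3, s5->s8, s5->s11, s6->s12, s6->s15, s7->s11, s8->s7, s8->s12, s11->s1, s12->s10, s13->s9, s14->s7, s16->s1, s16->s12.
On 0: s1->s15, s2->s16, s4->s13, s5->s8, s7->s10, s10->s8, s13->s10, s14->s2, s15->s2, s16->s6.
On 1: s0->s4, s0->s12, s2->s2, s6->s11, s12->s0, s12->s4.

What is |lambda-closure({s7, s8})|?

Start with {s7, s8}.
From s7 via lambda: add s11.
From s8 via lambda: add s12.
From s11 via lambda: add s1.
From s12 via lambda: add s10.
From s1 via lambda: add s3.
From s3 via lambda: add s16.
lambda-closure = {s1, s3, s7, s8, s10, s11, s12, s16}, which has 8 states.

8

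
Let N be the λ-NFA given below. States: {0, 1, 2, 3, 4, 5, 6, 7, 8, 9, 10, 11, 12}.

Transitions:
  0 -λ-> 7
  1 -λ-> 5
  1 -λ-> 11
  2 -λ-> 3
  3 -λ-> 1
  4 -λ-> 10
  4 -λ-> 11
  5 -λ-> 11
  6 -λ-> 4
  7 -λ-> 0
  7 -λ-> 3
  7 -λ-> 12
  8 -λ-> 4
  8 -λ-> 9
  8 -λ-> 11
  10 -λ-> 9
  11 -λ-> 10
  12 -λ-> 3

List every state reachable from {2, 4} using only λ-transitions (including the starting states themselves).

Start with {2, 4}.
From 2 via λ: add 3.
From 4 via λ: add 10, 11.
From 3 via λ: add 1.
From 10 via λ: add 9.
From 1 via λ: add 5.
No new states can be added; the closed set is {1, 2, 3, 4, 5, 9, 10, 11}.

{1, 2, 3, 4, 5, 9, 10, 11}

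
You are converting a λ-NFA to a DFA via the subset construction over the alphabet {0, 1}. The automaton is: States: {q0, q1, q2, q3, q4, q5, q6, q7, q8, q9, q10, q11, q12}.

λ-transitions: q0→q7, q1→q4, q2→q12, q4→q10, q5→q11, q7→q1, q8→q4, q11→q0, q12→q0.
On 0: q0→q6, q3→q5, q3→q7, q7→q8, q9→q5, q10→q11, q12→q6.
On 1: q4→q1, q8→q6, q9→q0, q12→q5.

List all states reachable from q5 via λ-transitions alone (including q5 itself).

{q0, q1, q4, q5, q7, q10, q11}

Start with {q5}.
From q5 via λ: add q11.
From q11 via λ: add q0.
From q0 via λ: add q7.
From q7 via λ: add q1.
From q1 via λ: add q4.
From q4 via λ: add q10.
No new states can be added; the closed set is {q0, q1, q4, q5, q7, q10, q11}.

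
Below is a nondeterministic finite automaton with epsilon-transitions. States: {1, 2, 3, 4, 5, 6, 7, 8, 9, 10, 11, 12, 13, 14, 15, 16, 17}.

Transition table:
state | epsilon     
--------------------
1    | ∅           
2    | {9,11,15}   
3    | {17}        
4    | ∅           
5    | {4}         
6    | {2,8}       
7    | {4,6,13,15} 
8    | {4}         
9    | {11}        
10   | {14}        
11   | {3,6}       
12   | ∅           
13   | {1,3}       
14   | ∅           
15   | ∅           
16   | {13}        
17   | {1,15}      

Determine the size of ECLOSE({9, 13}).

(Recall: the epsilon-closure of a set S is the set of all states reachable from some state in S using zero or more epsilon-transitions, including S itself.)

Start with {9, 13}.
From 9 via epsilon: add 11.
From 13 via epsilon: add 1, 3.
From 3 via epsilon: add 17.
From 11 via epsilon: add 6.
From 6 via epsilon: add 2, 8.
From 17 via epsilon: add 15.
From 8 via epsilon: add 4.
epsilon-closure = {1, 2, 3, 4, 6, 8, 9, 11, 13, 15, 17}, which has 11 states.

11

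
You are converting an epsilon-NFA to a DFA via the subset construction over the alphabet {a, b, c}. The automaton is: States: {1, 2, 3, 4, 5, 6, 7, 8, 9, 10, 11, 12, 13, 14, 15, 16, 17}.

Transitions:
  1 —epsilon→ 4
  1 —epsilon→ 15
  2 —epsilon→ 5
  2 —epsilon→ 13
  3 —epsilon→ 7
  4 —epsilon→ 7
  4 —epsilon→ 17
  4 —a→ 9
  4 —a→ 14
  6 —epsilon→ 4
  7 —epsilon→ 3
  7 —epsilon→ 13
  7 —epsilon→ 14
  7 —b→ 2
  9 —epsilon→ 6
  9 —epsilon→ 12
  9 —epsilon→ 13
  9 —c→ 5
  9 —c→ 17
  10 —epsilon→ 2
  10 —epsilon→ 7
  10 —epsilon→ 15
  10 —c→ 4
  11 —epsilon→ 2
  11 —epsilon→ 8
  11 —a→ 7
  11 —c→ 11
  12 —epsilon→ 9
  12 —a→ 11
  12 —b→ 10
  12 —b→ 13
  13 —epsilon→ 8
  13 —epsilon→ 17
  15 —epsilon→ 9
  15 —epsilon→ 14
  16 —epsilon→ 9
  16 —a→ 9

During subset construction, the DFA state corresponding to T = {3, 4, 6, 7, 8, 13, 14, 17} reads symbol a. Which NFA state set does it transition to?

{3, 4, 6, 7, 8, 9, 12, 13, 14, 17}

4 on a → {9, 14}.
No a-transition from 3, 6, 7, 8, 13, 14, 17.
Union after reading a: {9, 14}.
Now take the epsilon-closure:
From 9 via epsilon: add 6, 12, 13.
From 6 via epsilon: add 4.
From 13 via epsilon: add 8, 17.
From 4 via epsilon: add 7.
From 7 via epsilon: add 3.
No new states can be added; the closed set is {3, 4, 6, 7, 8, 9, 12, 13, 14, 17}.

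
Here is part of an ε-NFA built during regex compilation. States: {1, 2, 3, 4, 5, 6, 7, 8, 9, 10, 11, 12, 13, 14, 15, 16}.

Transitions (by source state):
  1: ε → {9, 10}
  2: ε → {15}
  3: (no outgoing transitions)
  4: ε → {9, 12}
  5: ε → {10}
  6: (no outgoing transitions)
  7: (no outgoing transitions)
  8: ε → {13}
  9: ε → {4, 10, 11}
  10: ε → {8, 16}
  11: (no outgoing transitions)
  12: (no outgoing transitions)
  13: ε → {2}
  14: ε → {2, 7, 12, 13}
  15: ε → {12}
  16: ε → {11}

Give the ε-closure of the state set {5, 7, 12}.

Start with {5, 7, 12}.
From 5 via ε: add 10.
From 10 via ε: add 8, 16.
From 8 via ε: add 13.
From 16 via ε: add 11.
From 13 via ε: add 2.
From 2 via ε: add 15.
No new states can be added; the closed set is {2, 5, 7, 8, 10, 11, 12, 13, 15, 16}.

{2, 5, 7, 8, 10, 11, 12, 13, 15, 16}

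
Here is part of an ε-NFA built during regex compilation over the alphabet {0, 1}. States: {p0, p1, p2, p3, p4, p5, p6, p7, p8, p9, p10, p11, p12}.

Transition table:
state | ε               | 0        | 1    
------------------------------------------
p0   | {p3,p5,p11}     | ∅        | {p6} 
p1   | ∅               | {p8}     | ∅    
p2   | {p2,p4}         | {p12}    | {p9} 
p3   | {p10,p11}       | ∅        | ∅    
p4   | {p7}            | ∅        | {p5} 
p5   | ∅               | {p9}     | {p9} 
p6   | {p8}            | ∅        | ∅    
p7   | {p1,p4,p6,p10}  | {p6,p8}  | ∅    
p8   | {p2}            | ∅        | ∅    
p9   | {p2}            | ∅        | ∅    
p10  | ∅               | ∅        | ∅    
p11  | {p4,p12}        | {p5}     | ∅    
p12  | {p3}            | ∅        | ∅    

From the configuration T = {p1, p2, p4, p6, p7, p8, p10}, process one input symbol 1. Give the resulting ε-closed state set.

p2 on 1 → {p9}.
p4 on 1 → {p5}.
No 1-transition from p1, p6, p7, p8, p10.
Union after reading 1: {p5, p9}.
Now take the ε-closure:
From p9 via ε: add p2.
From p2 via ε: add p4.
From p4 via ε: add p7.
From p7 via ε: add p1, p6, p10.
From p6 via ε: add p8.
No new states can be added; the closed set is {p1, p2, p4, p5, p6, p7, p8, p9, p10}.

{p1, p2, p4, p5, p6, p7, p8, p9, p10}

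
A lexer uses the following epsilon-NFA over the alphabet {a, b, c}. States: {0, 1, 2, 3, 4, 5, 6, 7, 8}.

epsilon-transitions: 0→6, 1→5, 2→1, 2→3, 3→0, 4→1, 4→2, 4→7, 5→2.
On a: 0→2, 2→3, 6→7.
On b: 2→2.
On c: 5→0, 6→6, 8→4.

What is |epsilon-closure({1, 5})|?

Start with {1, 5}.
From 5 via epsilon: add 2.
From 2 via epsilon: add 3.
From 3 via epsilon: add 0.
From 0 via epsilon: add 6.
epsilon-closure = {0, 1, 2, 3, 5, 6}, which has 6 states.

6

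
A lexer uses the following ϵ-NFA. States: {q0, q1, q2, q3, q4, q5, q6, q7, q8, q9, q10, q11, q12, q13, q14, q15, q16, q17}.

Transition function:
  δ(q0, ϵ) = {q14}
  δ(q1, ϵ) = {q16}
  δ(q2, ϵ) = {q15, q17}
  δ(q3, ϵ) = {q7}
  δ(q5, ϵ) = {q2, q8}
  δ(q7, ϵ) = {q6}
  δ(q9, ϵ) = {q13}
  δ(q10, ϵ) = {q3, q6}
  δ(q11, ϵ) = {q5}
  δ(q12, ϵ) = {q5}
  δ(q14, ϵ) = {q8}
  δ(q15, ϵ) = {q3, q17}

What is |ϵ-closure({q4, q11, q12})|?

Start with {q4, q11, q12}.
From q11 via ϵ: add q5.
From q5 via ϵ: add q2, q8.
From q2 via ϵ: add q15, q17.
From q15 via ϵ: add q3.
From q3 via ϵ: add q7.
From q7 via ϵ: add q6.
ϵ-closure = {q2, q3, q4, q5, q6, q7, q8, q11, q12, q15, q17}, which has 11 states.

11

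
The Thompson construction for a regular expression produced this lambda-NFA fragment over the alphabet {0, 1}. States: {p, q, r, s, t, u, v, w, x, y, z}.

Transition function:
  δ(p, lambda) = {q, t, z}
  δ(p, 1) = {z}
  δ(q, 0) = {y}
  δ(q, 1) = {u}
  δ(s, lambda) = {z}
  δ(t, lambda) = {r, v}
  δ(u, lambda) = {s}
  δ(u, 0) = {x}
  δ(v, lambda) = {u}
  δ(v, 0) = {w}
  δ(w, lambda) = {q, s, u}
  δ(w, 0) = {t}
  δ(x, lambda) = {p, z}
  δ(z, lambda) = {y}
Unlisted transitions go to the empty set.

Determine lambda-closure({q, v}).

Start with {q, v}.
From v via lambda: add u.
From u via lambda: add s.
From s via lambda: add z.
From z via lambda: add y.
No new states can be added; the closed set is {q, s, u, v, y, z}.

{q, s, u, v, y, z}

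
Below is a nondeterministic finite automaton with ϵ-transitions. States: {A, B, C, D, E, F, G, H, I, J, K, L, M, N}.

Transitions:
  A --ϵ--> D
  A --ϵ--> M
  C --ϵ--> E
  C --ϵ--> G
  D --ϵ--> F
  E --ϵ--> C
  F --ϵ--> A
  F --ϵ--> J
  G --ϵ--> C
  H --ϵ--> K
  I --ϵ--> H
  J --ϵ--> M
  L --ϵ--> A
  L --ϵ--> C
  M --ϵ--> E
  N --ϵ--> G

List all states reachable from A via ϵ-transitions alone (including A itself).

Start with {A}.
From A via ϵ: add D, M.
From D via ϵ: add F.
From M via ϵ: add E.
From E via ϵ: add C.
From F via ϵ: add J.
From C via ϵ: add G.
No new states can be added; the closed set is {A, C, D, E, F, G, J, M}.

{A, C, D, E, F, G, J, M}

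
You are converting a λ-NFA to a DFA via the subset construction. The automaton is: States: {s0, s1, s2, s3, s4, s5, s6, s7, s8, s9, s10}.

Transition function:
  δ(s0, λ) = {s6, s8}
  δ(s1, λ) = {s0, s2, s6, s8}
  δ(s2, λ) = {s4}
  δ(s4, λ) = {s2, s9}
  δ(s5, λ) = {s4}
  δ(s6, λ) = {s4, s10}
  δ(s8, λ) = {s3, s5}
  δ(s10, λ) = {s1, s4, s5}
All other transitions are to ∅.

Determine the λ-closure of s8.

Start with {s8}.
From s8 via λ: add s3, s5.
From s5 via λ: add s4.
From s4 via λ: add s2, s9.
No new states can be added; the closed set is {s2, s3, s4, s5, s8, s9}.

{s2, s3, s4, s5, s8, s9}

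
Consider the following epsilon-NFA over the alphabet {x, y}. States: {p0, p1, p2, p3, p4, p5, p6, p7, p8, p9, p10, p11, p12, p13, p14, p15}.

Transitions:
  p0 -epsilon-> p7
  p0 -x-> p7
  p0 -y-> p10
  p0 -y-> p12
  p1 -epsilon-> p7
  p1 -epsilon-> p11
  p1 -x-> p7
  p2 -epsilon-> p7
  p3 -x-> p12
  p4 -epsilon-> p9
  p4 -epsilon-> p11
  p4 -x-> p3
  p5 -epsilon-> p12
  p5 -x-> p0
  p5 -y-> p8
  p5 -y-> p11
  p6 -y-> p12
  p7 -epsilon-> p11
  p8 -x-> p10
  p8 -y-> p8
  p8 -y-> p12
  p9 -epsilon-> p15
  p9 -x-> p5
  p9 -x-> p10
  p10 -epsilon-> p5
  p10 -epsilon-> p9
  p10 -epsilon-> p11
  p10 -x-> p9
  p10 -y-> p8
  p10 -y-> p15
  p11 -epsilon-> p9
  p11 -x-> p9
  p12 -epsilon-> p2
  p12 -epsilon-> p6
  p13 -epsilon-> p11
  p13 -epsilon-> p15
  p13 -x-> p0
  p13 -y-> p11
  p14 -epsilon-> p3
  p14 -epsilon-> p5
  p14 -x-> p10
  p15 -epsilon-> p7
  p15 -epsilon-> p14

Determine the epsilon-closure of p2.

{p2, p3, p5, p6, p7, p9, p11, p12, p14, p15}

Start with {p2}.
From p2 via epsilon: add p7.
From p7 via epsilon: add p11.
From p11 via epsilon: add p9.
From p9 via epsilon: add p15.
From p15 via epsilon: add p14.
From p14 via epsilon: add p3, p5.
From p5 via epsilon: add p12.
From p12 via epsilon: add p6.
No new states can be added; the closed set is {p2, p3, p5, p6, p7, p9, p11, p12, p14, p15}.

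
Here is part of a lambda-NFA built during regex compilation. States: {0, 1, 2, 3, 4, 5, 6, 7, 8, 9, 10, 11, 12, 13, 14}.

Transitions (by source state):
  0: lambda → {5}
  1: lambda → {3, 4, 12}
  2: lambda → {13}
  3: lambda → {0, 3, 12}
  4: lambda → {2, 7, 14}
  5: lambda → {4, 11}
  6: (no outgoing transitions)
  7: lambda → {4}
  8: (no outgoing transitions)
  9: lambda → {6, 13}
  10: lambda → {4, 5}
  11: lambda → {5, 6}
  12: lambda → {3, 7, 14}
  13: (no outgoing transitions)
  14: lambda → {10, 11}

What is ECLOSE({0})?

Start with {0}.
From 0 via lambda: add 5.
From 5 via lambda: add 4, 11.
From 4 via lambda: add 2, 7, 14.
From 11 via lambda: add 6.
From 2 via lambda: add 13.
From 14 via lambda: add 10.
No new states can be added; the closed set is {0, 2, 4, 5, 6, 7, 10, 11, 13, 14}.

{0, 2, 4, 5, 6, 7, 10, 11, 13, 14}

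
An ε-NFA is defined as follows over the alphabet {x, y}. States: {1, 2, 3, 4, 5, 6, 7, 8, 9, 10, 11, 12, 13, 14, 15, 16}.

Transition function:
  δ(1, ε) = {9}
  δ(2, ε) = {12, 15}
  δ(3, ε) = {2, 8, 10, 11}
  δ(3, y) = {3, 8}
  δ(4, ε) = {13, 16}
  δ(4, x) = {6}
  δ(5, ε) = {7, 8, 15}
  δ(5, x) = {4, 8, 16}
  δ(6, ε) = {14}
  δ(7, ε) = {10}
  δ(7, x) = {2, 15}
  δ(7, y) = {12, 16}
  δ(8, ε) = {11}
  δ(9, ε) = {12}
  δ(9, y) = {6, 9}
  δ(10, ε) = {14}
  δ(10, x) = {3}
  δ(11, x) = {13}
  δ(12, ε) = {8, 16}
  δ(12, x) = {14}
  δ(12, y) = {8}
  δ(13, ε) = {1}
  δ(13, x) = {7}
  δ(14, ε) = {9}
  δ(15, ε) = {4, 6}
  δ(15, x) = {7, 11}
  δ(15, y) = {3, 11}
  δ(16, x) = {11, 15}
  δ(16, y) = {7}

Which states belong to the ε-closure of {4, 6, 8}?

Start with {4, 6, 8}.
From 4 via ε: add 13, 16.
From 6 via ε: add 14.
From 8 via ε: add 11.
From 13 via ε: add 1.
From 14 via ε: add 9.
From 9 via ε: add 12.
No new states can be added; the closed set is {1, 4, 6, 8, 9, 11, 12, 13, 14, 16}.

{1, 4, 6, 8, 9, 11, 12, 13, 14, 16}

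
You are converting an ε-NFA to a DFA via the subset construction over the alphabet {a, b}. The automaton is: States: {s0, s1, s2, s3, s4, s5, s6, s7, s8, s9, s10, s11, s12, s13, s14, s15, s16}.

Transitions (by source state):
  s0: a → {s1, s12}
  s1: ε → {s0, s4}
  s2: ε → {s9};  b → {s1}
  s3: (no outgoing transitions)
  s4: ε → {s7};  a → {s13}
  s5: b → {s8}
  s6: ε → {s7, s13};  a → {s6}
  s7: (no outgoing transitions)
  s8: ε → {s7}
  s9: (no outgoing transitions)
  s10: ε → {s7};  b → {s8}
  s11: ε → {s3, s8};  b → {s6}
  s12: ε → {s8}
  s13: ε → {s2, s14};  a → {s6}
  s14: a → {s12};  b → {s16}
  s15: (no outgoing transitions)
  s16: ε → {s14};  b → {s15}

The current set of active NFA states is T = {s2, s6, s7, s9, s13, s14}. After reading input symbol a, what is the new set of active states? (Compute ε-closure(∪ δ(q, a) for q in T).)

{s2, s6, s7, s8, s9, s12, s13, s14}

s6 on a → {s6}.
s13 on a → {s6}.
s14 on a → {s12}.
No a-transition from s2, s7, s9.
Union after reading a: {s6, s12}.
Now take the ε-closure:
From s6 via ε: add s7, s13.
From s12 via ε: add s8.
From s13 via ε: add s2, s14.
From s2 via ε: add s9.
No new states can be added; the closed set is {s2, s6, s7, s8, s9, s12, s13, s14}.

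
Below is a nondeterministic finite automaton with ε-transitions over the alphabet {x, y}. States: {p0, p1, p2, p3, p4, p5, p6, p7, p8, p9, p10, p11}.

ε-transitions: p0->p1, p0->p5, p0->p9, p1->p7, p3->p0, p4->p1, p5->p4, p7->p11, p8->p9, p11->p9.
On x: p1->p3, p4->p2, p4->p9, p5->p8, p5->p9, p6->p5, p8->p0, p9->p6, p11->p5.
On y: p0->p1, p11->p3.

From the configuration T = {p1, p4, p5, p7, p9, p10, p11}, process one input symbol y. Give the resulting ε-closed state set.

p11 on y → {p3}.
No y-transition from p1, p4, p5, p7, p9, p10.
Union after reading y: {p3}.
Now take the ε-closure:
From p3 via ε: add p0.
From p0 via ε: add p1, p5, p9.
From p1 via ε: add p7.
From p5 via ε: add p4.
From p7 via ε: add p11.
No new states can be added; the closed set is {p0, p1, p3, p4, p5, p7, p9, p11}.

{p0, p1, p3, p4, p5, p7, p9, p11}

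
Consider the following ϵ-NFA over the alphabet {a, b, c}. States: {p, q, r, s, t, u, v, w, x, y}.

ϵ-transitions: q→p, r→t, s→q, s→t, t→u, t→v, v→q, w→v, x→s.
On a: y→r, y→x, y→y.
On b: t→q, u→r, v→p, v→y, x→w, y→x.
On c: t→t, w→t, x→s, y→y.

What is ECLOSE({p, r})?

{p, q, r, t, u, v}

Start with {p, r}.
From r via ϵ: add t.
From t via ϵ: add u, v.
From v via ϵ: add q.
No new states can be added; the closed set is {p, q, r, t, u, v}.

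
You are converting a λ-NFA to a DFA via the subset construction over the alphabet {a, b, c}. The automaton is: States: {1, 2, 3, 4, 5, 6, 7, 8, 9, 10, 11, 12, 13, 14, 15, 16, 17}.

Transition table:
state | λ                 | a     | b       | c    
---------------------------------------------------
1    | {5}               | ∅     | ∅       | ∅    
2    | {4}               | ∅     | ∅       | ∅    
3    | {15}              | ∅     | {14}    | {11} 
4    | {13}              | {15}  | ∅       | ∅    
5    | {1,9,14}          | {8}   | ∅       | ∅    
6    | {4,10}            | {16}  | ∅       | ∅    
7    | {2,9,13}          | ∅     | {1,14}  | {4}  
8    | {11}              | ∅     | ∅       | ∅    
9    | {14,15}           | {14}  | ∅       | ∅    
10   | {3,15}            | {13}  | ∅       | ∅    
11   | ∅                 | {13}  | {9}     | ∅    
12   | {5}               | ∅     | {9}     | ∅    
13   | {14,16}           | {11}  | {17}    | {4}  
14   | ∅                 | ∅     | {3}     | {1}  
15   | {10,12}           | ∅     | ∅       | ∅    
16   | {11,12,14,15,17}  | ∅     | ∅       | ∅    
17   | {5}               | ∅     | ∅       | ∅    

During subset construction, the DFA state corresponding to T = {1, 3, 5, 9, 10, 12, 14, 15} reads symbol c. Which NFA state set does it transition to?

{1, 3, 5, 9, 10, 11, 12, 14, 15}

3 on c → {11}.
14 on c → {1}.
No c-transition from 1, 5, 9, 10, 12, 15.
Union after reading c: {1, 11}.
Now take the λ-closure:
From 1 via λ: add 5.
From 5 via λ: add 9, 14.
From 9 via λ: add 15.
From 15 via λ: add 10, 12.
From 10 via λ: add 3.
No new states can be added; the closed set is {1, 3, 5, 9, 10, 11, 12, 14, 15}.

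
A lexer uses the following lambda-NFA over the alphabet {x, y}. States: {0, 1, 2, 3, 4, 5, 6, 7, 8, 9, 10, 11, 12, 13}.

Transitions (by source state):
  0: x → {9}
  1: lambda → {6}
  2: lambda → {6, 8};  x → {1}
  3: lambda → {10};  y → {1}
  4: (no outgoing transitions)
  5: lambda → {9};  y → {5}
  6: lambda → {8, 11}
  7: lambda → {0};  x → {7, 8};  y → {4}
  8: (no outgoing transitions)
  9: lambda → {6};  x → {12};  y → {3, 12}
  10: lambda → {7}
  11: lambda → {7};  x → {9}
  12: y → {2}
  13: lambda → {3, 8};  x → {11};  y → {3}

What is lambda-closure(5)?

Start with {5}.
From 5 via lambda: add 9.
From 9 via lambda: add 6.
From 6 via lambda: add 8, 11.
From 11 via lambda: add 7.
From 7 via lambda: add 0.
No new states can be added; the closed set is {0, 5, 6, 7, 8, 9, 11}.

{0, 5, 6, 7, 8, 9, 11}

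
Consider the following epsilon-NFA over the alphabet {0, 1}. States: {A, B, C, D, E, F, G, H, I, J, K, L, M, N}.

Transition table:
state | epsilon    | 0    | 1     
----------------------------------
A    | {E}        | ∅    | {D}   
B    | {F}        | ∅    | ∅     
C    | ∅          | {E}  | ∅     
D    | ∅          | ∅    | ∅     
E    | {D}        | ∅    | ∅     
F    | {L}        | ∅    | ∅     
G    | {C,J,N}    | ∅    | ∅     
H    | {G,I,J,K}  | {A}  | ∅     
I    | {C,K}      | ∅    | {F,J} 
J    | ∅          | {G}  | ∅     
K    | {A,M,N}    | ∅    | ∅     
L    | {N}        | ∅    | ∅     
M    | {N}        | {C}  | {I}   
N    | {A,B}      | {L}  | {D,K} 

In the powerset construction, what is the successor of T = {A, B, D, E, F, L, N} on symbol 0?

N on 0 → {L}.
No 0-transition from A, B, D, E, F, L.
Union after reading 0: {L}.
Now take the epsilon-closure:
From L via epsilon: add N.
From N via epsilon: add A, B.
From A via epsilon: add E.
From B via epsilon: add F.
From E via epsilon: add D.
No new states can be added; the closed set is {A, B, D, E, F, L, N}.

{A, B, D, E, F, L, N}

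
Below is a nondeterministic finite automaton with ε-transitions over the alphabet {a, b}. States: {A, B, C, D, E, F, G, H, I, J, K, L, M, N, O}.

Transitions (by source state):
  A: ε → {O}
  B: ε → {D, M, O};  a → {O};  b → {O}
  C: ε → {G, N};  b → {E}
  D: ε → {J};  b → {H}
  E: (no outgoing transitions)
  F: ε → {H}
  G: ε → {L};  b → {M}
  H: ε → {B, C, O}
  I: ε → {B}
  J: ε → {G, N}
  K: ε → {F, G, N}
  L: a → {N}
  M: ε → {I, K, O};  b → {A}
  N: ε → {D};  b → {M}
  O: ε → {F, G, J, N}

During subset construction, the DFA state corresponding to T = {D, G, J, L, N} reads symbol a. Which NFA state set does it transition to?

{D, G, J, L, N}

L on a → {N}.
No a-transition from D, G, J, N.
Union after reading a: {N}.
Now take the ε-closure:
From N via ε: add D.
From D via ε: add J.
From J via ε: add G.
From G via ε: add L.
No new states can be added; the closed set is {D, G, J, L, N}.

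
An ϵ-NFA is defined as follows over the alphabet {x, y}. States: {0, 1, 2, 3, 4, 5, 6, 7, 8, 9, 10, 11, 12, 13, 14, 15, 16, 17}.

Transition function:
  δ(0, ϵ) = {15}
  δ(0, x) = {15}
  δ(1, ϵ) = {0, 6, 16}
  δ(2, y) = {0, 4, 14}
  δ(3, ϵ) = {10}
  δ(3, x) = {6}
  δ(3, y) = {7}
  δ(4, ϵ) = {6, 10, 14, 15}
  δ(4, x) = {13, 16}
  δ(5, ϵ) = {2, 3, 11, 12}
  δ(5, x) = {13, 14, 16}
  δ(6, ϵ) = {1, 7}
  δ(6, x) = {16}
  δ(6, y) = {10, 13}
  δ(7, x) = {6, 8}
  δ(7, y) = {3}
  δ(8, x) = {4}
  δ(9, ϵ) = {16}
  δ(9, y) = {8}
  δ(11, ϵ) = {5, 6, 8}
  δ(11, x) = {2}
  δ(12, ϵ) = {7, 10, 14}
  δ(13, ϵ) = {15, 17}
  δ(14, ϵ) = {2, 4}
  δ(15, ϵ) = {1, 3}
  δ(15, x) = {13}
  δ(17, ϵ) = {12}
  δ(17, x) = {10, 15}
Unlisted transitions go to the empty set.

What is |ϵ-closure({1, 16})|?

8

Start with {1, 16}.
From 1 via ϵ: add 0, 6.
From 0 via ϵ: add 15.
From 6 via ϵ: add 7.
From 15 via ϵ: add 3.
From 3 via ϵ: add 10.
ϵ-closure = {0, 1, 3, 6, 7, 10, 15, 16}, which has 8 states.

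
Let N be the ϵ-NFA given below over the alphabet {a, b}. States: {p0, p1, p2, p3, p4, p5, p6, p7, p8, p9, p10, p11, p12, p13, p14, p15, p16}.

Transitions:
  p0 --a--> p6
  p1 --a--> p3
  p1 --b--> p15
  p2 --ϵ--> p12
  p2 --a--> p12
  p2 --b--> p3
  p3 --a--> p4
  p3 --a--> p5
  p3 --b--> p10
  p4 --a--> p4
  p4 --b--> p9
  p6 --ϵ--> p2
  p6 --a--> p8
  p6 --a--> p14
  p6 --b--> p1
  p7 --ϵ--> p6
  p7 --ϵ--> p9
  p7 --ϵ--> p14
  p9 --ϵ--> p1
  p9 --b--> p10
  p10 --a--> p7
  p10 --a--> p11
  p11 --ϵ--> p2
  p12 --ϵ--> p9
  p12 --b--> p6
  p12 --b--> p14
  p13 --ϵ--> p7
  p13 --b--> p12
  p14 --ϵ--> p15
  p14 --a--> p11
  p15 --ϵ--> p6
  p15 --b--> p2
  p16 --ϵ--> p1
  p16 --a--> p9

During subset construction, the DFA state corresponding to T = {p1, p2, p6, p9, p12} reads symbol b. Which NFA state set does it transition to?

{p1, p2, p3, p6, p9, p10, p12, p14, p15}

p1 on b → {p15}.
p2 on b → {p3}.
p6 on b → {p1}.
p9 on b → {p10}.
p12 on b → {p6, p14}.
Union after reading b: {p1, p3, p6, p10, p14, p15}.
Now take the ϵ-closure:
From p6 via ϵ: add p2.
From p2 via ϵ: add p12.
From p12 via ϵ: add p9.
No new states can be added; the closed set is {p1, p2, p3, p6, p9, p10, p12, p14, p15}.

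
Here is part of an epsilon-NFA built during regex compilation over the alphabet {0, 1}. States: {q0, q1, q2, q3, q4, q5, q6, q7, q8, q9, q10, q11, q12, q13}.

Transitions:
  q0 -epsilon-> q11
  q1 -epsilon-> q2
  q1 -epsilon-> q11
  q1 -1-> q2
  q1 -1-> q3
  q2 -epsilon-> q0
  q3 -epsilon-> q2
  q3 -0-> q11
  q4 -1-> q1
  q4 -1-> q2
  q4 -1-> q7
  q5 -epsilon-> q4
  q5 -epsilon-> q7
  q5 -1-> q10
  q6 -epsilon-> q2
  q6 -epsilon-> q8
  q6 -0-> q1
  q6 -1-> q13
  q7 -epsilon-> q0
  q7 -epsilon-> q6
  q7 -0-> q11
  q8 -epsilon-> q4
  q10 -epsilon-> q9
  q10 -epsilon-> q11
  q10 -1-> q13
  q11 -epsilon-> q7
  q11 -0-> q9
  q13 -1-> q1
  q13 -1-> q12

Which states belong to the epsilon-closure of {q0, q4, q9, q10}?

{q0, q2, q4, q6, q7, q8, q9, q10, q11}

Start with {q0, q4, q9, q10}.
From q0 via epsilon: add q11.
From q11 via epsilon: add q7.
From q7 via epsilon: add q6.
From q6 via epsilon: add q2, q8.
No new states can be added; the closed set is {q0, q2, q4, q6, q7, q8, q9, q10, q11}.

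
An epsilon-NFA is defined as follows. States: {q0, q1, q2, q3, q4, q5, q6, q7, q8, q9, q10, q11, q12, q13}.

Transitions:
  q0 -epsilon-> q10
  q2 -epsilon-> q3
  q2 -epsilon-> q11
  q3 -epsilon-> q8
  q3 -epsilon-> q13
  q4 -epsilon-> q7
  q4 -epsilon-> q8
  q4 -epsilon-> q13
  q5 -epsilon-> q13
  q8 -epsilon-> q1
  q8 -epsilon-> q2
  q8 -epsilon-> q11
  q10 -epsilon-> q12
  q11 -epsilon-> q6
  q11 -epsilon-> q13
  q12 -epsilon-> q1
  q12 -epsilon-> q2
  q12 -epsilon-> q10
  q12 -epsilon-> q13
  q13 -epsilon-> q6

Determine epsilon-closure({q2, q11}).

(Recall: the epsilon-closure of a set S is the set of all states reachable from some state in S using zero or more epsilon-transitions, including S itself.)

{q1, q2, q3, q6, q8, q11, q13}

Start with {q2, q11}.
From q2 via epsilon: add q3.
From q11 via epsilon: add q6, q13.
From q3 via epsilon: add q8.
From q8 via epsilon: add q1.
No new states can be added; the closed set is {q1, q2, q3, q6, q8, q11, q13}.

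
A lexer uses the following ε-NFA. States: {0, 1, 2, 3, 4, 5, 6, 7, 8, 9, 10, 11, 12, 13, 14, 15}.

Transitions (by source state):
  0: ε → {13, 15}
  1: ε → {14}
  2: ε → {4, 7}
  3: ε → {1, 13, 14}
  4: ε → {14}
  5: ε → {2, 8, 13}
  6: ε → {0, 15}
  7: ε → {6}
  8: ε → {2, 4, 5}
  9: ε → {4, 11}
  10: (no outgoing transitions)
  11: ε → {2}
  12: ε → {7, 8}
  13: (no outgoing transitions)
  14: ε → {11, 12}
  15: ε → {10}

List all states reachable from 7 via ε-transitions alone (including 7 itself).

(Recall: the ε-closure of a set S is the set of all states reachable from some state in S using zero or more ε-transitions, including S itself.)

Start with {7}.
From 7 via ε: add 6.
From 6 via ε: add 0, 15.
From 0 via ε: add 13.
From 15 via ε: add 10.
No new states can be added; the closed set is {0, 6, 7, 10, 13, 15}.

{0, 6, 7, 10, 13, 15}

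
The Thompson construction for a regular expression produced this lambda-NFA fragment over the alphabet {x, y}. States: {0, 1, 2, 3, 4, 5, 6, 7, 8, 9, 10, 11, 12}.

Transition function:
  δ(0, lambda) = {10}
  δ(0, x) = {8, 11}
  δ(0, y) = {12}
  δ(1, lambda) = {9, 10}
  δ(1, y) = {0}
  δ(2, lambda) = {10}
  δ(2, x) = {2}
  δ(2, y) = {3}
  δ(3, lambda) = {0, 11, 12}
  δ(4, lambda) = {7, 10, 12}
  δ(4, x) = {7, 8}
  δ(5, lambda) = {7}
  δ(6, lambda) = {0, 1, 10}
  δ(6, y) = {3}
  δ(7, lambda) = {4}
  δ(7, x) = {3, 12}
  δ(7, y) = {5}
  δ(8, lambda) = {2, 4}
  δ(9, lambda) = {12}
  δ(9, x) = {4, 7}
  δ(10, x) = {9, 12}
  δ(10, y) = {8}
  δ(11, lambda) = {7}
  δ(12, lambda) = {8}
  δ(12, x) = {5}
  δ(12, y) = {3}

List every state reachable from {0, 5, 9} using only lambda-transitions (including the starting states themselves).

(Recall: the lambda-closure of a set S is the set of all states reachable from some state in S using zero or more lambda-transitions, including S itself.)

{0, 2, 4, 5, 7, 8, 9, 10, 12}

Start with {0, 5, 9}.
From 0 via lambda: add 10.
From 5 via lambda: add 7.
From 9 via lambda: add 12.
From 7 via lambda: add 4.
From 12 via lambda: add 8.
From 8 via lambda: add 2.
No new states can be added; the closed set is {0, 2, 4, 5, 7, 8, 9, 10, 12}.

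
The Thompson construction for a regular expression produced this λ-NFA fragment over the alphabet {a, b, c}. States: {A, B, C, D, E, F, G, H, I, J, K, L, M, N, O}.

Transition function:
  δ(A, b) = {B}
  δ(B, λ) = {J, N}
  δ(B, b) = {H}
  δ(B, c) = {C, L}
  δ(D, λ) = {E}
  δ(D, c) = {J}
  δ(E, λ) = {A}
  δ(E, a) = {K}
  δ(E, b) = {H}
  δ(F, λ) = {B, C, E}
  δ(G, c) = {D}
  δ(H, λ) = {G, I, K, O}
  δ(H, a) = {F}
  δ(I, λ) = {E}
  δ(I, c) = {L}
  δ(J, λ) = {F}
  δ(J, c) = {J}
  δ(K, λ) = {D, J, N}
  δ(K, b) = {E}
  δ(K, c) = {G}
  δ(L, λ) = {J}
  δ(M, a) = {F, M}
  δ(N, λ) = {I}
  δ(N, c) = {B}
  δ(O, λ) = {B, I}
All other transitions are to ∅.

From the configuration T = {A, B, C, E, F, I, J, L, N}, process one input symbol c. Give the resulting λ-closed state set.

B on c → {C, L}.
I on c → {L}.
J on c → {J}.
N on c → {B}.
No c-transition from A, C, E, F, L.
Union after reading c: {B, C, J, L}.
Now take the λ-closure:
From B via λ: add N.
From J via λ: add F.
From F via λ: add E.
From N via λ: add I.
From E via λ: add A.
No new states can be added; the closed set is {A, B, C, E, F, I, J, L, N}.

{A, B, C, E, F, I, J, L, N}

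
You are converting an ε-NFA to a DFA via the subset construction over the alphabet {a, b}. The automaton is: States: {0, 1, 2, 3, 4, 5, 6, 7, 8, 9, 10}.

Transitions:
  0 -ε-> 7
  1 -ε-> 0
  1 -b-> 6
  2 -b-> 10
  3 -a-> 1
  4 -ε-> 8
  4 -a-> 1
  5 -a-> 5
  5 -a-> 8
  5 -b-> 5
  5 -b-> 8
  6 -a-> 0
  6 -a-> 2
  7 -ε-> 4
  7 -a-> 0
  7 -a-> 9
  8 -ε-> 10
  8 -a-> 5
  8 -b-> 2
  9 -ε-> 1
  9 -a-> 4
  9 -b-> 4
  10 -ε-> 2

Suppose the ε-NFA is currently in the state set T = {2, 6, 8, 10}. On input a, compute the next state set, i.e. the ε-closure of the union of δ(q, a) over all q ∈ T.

6 on a → {0, 2}.
8 on a → {5}.
No a-transition from 2, 10.
Union after reading a: {0, 2, 5}.
Now take the ε-closure:
From 0 via ε: add 7.
From 7 via ε: add 4.
From 4 via ε: add 8.
From 8 via ε: add 10.
No new states can be added; the closed set is {0, 2, 4, 5, 7, 8, 10}.

{0, 2, 4, 5, 7, 8, 10}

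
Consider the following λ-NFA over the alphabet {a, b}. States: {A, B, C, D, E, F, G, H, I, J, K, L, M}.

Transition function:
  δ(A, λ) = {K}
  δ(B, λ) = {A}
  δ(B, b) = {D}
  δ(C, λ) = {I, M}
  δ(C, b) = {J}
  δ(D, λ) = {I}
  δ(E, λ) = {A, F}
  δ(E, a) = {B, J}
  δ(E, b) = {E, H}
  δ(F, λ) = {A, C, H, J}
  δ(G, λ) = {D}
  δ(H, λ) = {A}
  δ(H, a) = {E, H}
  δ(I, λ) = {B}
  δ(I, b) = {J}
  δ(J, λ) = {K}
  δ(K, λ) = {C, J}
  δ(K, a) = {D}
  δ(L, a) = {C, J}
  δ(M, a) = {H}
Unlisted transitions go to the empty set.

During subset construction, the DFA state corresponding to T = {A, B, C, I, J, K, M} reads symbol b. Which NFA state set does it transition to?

B on b → {D}.
C on b → {J}.
I on b → {J}.
No b-transition from A, J, K, M.
Union after reading b: {D, J}.
Now take the λ-closure:
From D via λ: add I.
From J via λ: add K.
From I via λ: add B.
From K via λ: add C.
From B via λ: add A.
From C via λ: add M.
No new states can be added; the closed set is {A, B, C, D, I, J, K, M}.

{A, B, C, D, I, J, K, M}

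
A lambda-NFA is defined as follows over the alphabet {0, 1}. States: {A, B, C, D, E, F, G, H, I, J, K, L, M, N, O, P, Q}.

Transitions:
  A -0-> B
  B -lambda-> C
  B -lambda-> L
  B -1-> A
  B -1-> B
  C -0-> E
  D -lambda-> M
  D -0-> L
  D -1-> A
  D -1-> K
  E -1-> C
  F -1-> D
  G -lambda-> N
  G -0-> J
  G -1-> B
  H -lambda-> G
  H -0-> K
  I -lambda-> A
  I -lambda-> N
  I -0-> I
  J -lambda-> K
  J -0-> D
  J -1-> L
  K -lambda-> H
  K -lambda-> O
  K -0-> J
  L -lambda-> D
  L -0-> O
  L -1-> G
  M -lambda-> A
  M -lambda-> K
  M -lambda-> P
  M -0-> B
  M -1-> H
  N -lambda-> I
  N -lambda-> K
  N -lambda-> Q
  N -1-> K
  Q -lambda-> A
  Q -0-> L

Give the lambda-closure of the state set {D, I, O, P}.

Start with {D, I, O, P}.
From D via lambda: add M.
From I via lambda: add A, N.
From M via lambda: add K.
From N via lambda: add Q.
From K via lambda: add H.
From H via lambda: add G.
No new states can be added; the closed set is {A, D, G, H, I, K, M, N, O, P, Q}.

{A, D, G, H, I, K, M, N, O, P, Q}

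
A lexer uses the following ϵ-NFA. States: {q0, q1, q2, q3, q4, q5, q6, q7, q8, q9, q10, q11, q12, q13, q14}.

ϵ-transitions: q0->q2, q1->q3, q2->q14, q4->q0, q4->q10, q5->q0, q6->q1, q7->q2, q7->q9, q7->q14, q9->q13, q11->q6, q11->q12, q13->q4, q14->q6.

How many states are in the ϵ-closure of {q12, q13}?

Start with {q12, q13}.
From q13 via ϵ: add q4.
From q4 via ϵ: add q0, q10.
From q0 via ϵ: add q2.
From q2 via ϵ: add q14.
From q14 via ϵ: add q6.
From q6 via ϵ: add q1.
From q1 via ϵ: add q3.
ϵ-closure = {q0, q1, q2, q3, q4, q6, q10, q12, q13, q14}, which has 10 states.

10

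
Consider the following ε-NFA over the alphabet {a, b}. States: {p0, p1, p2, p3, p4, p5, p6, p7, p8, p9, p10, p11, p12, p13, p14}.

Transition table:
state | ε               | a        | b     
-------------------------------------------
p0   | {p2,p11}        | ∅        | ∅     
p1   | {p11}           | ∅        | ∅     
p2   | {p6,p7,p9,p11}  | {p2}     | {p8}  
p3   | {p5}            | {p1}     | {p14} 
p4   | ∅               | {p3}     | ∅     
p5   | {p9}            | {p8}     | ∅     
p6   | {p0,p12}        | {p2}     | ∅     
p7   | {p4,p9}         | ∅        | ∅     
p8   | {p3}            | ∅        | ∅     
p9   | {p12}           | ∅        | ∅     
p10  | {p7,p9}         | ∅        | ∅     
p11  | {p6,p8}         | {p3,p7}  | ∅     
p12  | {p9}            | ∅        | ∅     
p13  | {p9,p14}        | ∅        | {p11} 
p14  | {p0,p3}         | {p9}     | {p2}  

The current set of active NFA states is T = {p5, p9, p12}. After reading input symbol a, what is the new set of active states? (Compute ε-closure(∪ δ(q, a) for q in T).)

{p3, p5, p8, p9, p12}

p5 on a → {p8}.
No a-transition from p9, p12.
Union after reading a: {p8}.
Now take the ε-closure:
From p8 via ε: add p3.
From p3 via ε: add p5.
From p5 via ε: add p9.
From p9 via ε: add p12.
No new states can be added; the closed set is {p3, p5, p8, p9, p12}.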